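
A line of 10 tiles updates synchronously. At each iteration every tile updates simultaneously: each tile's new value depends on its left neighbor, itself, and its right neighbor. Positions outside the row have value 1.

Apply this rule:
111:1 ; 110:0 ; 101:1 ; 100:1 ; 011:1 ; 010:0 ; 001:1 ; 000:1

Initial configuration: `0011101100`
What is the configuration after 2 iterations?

1110110111

iteration 1: 1111011011
iteration 2: 1110110111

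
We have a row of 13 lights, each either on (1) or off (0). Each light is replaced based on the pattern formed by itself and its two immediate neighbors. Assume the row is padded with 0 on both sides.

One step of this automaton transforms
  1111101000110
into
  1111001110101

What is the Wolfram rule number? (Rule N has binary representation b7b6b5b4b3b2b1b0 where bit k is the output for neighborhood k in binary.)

position 1: 111 → 1  (bit 7 = 1)
position 4: 110 → 0  (bit 6 = 0)
position 5: 101 → 0  (bit 5 = 0)
position 7: 100 → 1  (bit 4 = 1)
position 0: 011 → 1  (bit 3 = 1)
position 6: 010 → 1  (bit 2 = 1)
position 9: 001 → 0  (bit 1 = 0)
position 8: 000 → 1  (bit 0 = 1)
bits b7..b0 = 10011101 = 157

157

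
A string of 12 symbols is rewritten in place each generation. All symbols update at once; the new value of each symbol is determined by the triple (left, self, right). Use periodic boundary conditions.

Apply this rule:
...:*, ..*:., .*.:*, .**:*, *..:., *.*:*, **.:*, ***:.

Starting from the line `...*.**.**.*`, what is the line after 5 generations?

****.*.*.*.*

generation 1: .*.*********
generation 2: ****.......*
generation 3: ...*.*****.*
generation 4: .*.***...***
generation 5: ****.*.*.*.*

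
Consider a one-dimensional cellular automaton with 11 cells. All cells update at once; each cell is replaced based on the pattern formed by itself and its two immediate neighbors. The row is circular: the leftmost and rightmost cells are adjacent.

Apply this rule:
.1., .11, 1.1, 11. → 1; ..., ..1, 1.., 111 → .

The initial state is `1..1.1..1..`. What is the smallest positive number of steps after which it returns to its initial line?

2

step 1: 1..111..1..
step 2: 1..1.1..1..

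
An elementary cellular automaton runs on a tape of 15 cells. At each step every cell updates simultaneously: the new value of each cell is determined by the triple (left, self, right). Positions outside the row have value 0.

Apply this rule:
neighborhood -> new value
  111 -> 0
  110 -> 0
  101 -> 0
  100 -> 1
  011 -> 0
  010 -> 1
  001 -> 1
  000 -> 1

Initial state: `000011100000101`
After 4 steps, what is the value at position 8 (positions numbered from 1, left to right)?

0

111100011111101
000011100000001
111100011111111
000011100000000
position 8 holds 0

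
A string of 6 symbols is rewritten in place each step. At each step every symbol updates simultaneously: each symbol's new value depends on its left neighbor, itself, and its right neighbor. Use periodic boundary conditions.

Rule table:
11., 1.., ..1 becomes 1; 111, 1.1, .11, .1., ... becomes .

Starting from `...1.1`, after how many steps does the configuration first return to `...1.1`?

2

1.1...
...1.1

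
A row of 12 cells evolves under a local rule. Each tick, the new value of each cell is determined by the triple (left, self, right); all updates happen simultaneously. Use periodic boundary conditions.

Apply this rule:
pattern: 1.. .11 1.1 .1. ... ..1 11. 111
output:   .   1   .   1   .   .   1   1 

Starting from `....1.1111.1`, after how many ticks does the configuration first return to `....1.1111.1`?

....1.1111.1

1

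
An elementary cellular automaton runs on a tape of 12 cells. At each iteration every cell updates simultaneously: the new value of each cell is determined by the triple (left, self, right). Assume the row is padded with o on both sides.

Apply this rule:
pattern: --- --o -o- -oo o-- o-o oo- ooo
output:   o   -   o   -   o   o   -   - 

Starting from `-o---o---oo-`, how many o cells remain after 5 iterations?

oooo-ooo---o
----o---oo--
ooo-ooo---o-
---o---oo-oo
oo-ooo---o--
count of o: 6

6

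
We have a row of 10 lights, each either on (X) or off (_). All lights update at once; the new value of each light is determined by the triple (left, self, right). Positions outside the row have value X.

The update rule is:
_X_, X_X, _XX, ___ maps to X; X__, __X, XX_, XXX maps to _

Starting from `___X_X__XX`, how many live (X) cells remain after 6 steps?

step 1: _X_XXX__X_
step 2: XXXX____XX
step 3: _____XX_X_
step 4: _XXX_X_XXX
step 5: XX__XXXX__
step 6: ____X_____
count of X: 1

1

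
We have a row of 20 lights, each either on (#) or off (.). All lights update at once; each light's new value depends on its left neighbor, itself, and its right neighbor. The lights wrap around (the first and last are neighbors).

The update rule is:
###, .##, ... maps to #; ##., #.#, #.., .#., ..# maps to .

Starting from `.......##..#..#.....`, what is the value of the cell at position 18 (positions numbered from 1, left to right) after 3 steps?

step 1: ######.#........####
step 2: #####....######.####
step 3: ####..##.#####..####
position 18 holds #

#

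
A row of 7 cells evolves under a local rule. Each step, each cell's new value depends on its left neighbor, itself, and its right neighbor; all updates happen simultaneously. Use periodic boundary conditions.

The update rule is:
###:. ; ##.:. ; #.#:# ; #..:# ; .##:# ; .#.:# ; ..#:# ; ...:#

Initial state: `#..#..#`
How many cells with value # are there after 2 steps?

2

.######
##.....
count of #: 2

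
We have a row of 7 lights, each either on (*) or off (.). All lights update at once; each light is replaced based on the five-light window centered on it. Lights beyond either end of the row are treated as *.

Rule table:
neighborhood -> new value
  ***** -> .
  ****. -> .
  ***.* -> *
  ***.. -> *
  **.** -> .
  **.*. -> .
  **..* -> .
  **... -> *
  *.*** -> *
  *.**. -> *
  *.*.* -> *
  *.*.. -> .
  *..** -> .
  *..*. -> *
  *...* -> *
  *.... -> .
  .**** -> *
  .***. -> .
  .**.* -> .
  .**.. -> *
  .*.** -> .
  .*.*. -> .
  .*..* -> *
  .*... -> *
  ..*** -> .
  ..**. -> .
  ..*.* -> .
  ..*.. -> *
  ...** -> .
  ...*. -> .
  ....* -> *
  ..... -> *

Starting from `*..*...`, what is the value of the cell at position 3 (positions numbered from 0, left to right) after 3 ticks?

*.****.
*.**.*.
*.*..*.
position 3 holds .

.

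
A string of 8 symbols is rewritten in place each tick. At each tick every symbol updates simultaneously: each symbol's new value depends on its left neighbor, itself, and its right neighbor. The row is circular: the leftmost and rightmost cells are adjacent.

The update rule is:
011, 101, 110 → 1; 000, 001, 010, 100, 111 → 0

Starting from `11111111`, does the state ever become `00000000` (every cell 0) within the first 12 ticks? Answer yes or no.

tick 1: 00000000
all cells are 0 at tick 1

yes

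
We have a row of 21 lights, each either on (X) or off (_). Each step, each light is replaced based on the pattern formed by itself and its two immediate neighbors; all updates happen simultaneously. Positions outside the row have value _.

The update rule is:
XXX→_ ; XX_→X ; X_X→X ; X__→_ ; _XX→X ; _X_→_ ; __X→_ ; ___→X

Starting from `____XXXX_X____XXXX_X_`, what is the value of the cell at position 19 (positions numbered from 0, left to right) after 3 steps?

X

XXX_X__XX__XX_X__XX__
X_XX___XX__XXX___XX_X
_XXX_X_XX__X_X_X_XXX_
position 19 holds X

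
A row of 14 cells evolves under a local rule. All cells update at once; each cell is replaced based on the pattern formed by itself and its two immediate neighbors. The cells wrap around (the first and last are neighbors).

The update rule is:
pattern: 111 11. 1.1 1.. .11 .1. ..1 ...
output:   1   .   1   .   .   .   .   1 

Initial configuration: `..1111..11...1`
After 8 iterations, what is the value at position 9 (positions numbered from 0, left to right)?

iteration 1: ...11......1..
iteration 2: 11....1111...1
iteration 3: 1..11..11..1..
iteration 4: ..............
iteration 5: 11111111111111
iteration 6: 11111111111111  (fixed point — unchanged through iteration 8)
position 9 holds 1

1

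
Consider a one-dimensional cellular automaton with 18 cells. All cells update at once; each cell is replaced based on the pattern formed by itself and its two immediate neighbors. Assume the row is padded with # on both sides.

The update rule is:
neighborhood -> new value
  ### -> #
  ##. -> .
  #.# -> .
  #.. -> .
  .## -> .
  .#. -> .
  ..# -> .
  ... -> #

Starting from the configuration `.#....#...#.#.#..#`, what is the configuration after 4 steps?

...##...#.........
.#....#...#######.
...##...#..#####..
.#....#.....###...

.#....#.....###...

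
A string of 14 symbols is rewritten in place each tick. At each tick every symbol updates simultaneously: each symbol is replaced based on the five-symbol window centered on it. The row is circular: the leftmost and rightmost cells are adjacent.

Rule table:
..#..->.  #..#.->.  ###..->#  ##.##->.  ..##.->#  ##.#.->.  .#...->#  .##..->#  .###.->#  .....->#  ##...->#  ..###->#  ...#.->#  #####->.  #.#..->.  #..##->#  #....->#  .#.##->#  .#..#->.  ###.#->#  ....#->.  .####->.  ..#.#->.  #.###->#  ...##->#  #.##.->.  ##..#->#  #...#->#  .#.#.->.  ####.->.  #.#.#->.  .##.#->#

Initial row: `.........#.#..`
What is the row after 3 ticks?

tick 1: #######.#...##
tick 2: ......#..####.
tick 3: ####.#..##..##

####.#..##..##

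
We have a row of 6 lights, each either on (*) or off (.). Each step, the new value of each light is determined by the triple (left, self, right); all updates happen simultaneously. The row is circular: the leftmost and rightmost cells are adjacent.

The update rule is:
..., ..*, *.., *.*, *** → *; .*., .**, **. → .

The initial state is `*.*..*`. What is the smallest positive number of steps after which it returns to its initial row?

.*.**.
*.*..*

2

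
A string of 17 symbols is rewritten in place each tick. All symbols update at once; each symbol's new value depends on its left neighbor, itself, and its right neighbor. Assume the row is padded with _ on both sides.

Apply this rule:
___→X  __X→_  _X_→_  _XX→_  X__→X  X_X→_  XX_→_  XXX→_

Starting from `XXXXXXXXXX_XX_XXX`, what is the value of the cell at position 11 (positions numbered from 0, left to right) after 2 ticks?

_________________
XXXXXXXXXXXXXXXXX
position 11 holds X

X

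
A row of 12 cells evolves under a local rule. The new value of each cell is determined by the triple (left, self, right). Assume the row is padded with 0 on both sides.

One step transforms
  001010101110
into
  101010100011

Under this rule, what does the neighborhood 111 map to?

0

At position 9 the neighborhood is 111; the next row has 0 there.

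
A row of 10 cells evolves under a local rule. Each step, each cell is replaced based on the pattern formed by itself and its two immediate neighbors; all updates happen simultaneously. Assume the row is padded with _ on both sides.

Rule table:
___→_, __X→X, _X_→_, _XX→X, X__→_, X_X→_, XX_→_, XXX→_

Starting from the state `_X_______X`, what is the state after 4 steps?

X_______X_
_______X__
______X___
_____X____

_____X____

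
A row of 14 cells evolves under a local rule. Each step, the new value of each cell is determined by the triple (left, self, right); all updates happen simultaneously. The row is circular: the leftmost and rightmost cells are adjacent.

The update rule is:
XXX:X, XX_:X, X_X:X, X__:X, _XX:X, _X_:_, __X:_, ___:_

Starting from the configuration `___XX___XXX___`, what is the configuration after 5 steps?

___XXX__XXXX__
___XXXX_XXXXX_
___XXXXXXXXXXX
X__XXXXXXXXXXX
XX_XXXXXXXXXXX

XX_XXXXXXXXXXX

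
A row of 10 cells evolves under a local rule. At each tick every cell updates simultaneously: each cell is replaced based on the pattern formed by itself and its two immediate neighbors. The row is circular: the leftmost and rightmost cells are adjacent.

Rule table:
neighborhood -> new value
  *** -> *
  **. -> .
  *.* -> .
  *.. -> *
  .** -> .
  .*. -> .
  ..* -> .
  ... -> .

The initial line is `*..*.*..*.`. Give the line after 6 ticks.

tick 1: .*....*...
tick 2: ..*....*..
tick 3: ...*....*.
tick 4: ....*....*
tick 5: *....*....
tick 6: .*....*...

.*....*...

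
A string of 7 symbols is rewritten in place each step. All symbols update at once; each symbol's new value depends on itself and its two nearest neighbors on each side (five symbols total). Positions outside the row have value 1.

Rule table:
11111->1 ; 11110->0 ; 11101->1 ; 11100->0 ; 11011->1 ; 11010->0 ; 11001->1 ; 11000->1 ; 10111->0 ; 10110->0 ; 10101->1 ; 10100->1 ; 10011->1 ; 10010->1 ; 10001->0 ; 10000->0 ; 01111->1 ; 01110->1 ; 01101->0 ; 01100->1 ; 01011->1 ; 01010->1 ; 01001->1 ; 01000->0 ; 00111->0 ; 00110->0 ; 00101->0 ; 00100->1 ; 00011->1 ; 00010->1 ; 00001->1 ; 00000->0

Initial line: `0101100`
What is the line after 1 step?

0110111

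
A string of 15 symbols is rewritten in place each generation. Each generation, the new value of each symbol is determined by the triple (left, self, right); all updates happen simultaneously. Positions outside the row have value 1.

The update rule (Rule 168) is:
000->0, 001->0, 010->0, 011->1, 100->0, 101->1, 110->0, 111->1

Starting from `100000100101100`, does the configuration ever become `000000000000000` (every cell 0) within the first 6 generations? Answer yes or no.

yes

generation 1: 000000000011000
generation 2: 000000000010000
generation 3: 000000000000000
all cells are 0 at generation 3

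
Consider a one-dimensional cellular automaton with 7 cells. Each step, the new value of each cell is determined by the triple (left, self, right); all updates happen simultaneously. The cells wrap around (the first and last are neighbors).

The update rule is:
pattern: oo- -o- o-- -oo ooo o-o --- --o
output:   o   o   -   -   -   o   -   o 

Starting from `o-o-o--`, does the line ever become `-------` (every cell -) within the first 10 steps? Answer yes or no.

no

ooooo-o
----oo-
---o-o-
--oooo-
-o---o-
oo--oo-
-o-o-oo
ooooo-o  (repeats step 1; period 7)
step 10: ---o-o-
step 10 is ---o-o-, still not uniform -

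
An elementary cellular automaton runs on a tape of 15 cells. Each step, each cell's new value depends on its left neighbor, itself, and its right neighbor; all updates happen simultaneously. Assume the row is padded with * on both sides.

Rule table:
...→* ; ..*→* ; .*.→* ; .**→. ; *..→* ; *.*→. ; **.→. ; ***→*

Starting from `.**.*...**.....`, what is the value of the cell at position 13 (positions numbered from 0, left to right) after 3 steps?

*

....****..*****
****.**.**.****
***.........***
position 13 holds *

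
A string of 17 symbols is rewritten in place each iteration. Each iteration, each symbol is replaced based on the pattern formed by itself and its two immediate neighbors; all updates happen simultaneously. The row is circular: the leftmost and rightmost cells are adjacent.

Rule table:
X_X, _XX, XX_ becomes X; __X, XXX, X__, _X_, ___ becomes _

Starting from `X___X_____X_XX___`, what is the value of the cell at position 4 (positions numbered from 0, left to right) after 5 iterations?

iteration 1: ___________XXX___
iteration 2: ___________X_X___
iteration 3: ____________X____
iteration 4: _________________
iteration 5: _________________
position 4 holds _

_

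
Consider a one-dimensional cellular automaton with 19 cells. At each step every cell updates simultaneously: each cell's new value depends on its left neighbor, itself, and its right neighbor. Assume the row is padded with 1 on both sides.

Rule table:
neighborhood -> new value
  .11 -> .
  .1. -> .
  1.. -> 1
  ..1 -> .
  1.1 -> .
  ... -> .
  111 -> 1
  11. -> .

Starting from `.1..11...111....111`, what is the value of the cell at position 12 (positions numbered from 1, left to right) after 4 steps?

..1...1...1.1....11
1..1...1.....1....1
.1..1...1.....1....
..1..1...1.....1...
position 12 holds .

.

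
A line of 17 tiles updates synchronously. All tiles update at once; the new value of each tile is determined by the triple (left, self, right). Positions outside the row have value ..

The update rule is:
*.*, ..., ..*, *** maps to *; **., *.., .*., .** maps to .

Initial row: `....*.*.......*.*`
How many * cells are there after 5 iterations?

7

****.*..******.*.
.**.*..*.****.*..
*..*..*.*.**.*..*
..*..*.*.*..*..*.
**..*.*.*..*..*..
count of *: 7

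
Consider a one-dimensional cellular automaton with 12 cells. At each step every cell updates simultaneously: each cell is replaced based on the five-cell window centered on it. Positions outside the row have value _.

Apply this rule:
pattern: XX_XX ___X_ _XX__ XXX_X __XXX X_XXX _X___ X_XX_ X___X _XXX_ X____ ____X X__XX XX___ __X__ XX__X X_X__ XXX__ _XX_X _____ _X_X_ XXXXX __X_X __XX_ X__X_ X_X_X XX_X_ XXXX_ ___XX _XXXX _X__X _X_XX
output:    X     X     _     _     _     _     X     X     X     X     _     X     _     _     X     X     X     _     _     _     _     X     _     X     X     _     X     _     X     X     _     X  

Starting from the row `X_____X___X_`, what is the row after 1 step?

XX__XXXXXXXX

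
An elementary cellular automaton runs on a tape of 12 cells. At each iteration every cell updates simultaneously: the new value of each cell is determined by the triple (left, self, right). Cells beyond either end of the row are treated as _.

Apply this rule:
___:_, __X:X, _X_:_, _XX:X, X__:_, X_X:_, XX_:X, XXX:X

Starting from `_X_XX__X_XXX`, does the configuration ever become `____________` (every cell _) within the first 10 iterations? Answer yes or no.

X__XX_X__XXX
__XXX___XXXX
_XXXX__XXXXX
XXXXX_XXXXXX
XXXXX_XXXXXX  (fixed point — unchanged through iteration 10)
iteration 10 is XXXXX_XXXXXX, still not uniform _

no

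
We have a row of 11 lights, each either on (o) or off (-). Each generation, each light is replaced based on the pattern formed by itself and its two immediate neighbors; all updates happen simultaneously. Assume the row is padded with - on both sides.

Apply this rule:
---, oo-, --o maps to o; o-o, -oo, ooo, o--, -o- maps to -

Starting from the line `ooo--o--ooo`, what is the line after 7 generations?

--o-o--o--o
oo----o--o-
-o-ooo--o--
o----o-o--o
--ooo----o-
oo--o-ooo--
-o-o----o-o

-o-o----o-o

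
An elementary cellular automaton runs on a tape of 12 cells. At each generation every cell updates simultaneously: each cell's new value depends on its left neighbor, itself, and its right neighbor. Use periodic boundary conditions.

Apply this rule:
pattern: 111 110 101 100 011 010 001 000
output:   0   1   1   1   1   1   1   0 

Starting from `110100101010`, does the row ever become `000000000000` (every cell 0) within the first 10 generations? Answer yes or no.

yes

111111111111
000000000000
all cells are 0 at generation 2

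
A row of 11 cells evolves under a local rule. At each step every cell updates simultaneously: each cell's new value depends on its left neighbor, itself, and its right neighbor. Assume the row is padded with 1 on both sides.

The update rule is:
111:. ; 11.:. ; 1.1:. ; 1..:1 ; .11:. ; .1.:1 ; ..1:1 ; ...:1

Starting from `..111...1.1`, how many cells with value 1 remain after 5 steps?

11...1111..
..111....11
11...1111..  (repeats step 1; period 2)
step 5: 11...1111..
count of 1: 6

6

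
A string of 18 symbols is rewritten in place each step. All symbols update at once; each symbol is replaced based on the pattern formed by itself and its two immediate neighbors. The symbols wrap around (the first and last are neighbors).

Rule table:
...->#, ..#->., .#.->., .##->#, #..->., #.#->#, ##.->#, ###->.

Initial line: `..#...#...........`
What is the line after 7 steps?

#...#...##########
#.#...#.#.........
.#..#..#..#######.
..........#.....#.
#########...###...
#.......#.#.#.#.#.
..#####..#.#.#.#.#

..#####..#.#.#.#.#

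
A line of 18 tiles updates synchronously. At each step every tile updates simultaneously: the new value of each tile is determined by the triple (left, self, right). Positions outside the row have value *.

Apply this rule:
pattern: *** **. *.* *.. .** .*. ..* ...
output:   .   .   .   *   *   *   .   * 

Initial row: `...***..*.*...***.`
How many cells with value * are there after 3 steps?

step 1: **.*..*.*.***.*...
step 2: ...**.*.*.*...***.
step 3: **.*..*.*.***.*...
count of *: 9

9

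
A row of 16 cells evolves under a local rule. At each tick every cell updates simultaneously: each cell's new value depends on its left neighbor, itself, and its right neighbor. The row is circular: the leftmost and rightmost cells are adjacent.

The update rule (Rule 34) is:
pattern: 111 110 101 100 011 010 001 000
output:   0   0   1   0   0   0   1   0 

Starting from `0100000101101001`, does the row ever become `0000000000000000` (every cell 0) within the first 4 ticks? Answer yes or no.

no

1000001010010010
0000010100100101
0000101001001010
0001010010010100
tick 4 is 0001010010010100, still not uniform 0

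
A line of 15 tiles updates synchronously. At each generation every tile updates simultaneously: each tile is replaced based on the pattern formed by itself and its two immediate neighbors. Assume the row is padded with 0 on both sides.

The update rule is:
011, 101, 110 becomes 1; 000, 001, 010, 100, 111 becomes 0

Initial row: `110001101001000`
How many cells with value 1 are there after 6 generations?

2

110001110000000
110001010000000
110000100000000
110000000000000
110000000000000  (fixed point — unchanged through generation 6)
count of 1: 2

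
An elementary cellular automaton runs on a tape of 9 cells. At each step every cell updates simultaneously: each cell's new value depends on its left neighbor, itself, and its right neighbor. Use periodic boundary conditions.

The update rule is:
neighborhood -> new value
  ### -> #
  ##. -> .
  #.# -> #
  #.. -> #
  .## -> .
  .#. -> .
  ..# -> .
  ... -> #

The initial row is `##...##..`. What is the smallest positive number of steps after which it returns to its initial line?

step 1: ..##...#.
step 2: #...##..#
step 3: .##...#..
step 4: ...##..##
step 5: ##...#...
step 6: ..##..##.
step 7: #...#...#
step 8: .##..##..
step 9: ...#...##
step 10: ##..##...
step 11: ..#...##.
step 12: #..##...#
step 13: .#...##..
step 14: ..##...##
step 15: #...##...
step 16: .##...##.
step 17: ...##...#
step 18: ##...##..

18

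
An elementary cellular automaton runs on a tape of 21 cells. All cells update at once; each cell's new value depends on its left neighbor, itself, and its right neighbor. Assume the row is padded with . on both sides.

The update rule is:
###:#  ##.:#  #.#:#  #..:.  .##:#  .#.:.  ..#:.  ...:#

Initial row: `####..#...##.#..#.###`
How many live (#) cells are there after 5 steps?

####....#.###....####
####.##..####.##.####
#######..############
#######..############  (fixed point — unchanged through step 5)
count of #: 19

19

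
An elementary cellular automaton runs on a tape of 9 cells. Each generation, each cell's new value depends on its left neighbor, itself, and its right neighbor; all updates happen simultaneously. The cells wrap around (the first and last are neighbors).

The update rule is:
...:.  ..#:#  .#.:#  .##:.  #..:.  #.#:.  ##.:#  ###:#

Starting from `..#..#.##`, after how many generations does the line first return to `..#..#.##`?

.##.##..#
..#..#.##

2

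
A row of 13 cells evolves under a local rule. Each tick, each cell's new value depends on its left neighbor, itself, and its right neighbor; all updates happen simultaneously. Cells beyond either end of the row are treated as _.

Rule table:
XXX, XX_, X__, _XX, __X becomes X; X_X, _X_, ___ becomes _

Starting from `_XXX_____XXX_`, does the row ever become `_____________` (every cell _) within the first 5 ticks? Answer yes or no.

XXXXX___XXXXX
XXXXXX_XXXXXX
XXXXXX_XXXXXX  (fixed point — unchanged through tick 5)
tick 5 is XXXXXX_XXXXXX, still not uniform _

no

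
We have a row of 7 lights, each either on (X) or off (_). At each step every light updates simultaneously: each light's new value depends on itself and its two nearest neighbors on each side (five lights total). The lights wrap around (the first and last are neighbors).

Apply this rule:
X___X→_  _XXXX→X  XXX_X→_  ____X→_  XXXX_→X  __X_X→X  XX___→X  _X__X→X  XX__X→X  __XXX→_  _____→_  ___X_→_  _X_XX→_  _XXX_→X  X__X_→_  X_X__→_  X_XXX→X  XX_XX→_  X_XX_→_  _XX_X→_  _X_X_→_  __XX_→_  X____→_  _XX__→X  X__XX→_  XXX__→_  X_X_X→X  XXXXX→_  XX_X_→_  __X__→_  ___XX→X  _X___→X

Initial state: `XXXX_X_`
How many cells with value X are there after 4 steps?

XXX__X_
XX_X_X_
___X_X_
___X__X
count of X: 2

2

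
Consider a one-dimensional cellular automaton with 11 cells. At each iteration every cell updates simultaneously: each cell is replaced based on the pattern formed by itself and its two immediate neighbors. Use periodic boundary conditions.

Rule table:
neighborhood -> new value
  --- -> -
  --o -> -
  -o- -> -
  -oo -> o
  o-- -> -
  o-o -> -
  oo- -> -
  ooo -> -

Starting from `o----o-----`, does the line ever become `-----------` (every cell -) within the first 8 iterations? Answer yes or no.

-----------
all cells are - at iteration 1

yes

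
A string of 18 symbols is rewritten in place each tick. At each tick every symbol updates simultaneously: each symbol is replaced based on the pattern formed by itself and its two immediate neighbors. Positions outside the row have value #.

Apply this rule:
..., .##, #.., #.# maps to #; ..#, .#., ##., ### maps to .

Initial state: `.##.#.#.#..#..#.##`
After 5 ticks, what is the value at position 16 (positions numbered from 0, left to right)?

##.#.#.#.#..#..##.
..#.#.#.#.#..#.#.#
#..#.#.#.#.#..#.##
.#..#.#.#.#.#..##.
#.#..#.#.#.#.#.#.#
position 16 holds .

.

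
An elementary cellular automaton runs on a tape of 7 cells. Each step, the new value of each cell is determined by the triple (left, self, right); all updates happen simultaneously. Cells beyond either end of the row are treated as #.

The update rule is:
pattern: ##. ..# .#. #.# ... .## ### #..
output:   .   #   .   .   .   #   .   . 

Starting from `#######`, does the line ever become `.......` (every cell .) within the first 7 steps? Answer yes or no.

.......
all cells are . at step 1

yes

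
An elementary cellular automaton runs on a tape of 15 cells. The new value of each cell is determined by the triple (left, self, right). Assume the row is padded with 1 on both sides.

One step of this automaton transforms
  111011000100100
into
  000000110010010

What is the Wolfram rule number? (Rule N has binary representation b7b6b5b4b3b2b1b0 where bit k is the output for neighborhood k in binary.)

17

position 0: 111 → 0  (bit 7 = 0)
position 2: 110 → 0  (bit 6 = 0)
position 3: 101 → 0  (bit 5 = 0)
position 6: 100 → 1  (bit 4 = 1)
position 4: 011 → 0  (bit 3 = 0)
position 9: 010 → 0  (bit 2 = 0)
position 8: 001 → 0  (bit 1 = 0)
position 7: 000 → 1  (bit 0 = 1)
bits b7..b0 = 00010001 = 17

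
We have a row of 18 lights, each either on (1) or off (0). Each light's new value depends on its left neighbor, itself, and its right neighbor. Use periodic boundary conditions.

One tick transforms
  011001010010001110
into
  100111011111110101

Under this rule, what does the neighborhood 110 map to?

At position 2 the neighborhood is 110; the next row has 0 there.

0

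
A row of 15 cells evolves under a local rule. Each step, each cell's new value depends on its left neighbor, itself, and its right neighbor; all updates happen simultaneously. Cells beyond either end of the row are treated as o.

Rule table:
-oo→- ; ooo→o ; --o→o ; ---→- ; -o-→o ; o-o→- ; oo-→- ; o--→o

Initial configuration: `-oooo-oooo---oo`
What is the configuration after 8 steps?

-------o-oooo-o

--oo---oo-o-o-o
oo--o-o---o-o--
o-ooo-oo-oo-ooo
---o---------oo
o-ooo-------o-o
---o-o-----oo--
o-oo-oo---o--oo
-------o-oooo-o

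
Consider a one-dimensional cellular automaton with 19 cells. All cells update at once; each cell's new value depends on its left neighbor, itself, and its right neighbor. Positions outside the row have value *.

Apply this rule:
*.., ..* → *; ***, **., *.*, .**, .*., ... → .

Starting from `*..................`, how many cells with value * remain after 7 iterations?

.*................*
..*..............*.
**.*............*..
....*..........*.**
*..*.*........*....
.**...*......*.*..*
...*.*.*....*...**.
count of *: 6

6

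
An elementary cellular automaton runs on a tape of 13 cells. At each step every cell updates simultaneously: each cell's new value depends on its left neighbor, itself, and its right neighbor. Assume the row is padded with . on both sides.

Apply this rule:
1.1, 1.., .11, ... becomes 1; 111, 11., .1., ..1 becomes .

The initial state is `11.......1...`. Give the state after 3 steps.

1.111111..111
.11.....1.1..
.1.1111..1.11

.1.1111..1.11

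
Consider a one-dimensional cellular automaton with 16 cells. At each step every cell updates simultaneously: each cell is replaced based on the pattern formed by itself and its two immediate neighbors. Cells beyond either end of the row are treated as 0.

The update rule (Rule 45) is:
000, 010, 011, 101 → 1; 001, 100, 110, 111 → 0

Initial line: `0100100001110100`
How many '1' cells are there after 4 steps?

step 1: 0100101101001101
step 2: 0100111011001011
step 3: 0100100110001110
step 4: 0100100100101000
count of 1: 5

5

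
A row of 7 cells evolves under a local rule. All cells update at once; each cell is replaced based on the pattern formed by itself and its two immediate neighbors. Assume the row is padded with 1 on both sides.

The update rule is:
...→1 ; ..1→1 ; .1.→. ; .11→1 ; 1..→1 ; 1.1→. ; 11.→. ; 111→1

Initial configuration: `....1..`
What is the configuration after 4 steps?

1111.11
111..11
11.1111
1..1111

1..1111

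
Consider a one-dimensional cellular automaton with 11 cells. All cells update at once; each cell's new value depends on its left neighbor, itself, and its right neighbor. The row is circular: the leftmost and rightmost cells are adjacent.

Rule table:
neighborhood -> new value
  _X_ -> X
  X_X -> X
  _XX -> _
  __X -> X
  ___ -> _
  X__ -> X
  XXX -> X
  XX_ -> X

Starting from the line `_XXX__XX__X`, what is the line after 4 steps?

X_XXXX_XXXX
XX_XXXX_XXX
XXX_XXXX_XX
XXXX_XXXX_X

XXXX_XXXX_X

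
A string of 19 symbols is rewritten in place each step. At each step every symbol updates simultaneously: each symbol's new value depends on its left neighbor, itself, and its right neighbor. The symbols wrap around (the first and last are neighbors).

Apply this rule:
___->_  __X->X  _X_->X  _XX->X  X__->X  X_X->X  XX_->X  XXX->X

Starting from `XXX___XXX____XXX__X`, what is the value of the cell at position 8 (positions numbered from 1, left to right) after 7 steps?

step 1: XXXX_XXXXX__XXXXXXX
step 2: XXXXXXXXXXXXXXXXXXX
step 3: XXXXXXXXXXXXXXXXXXX  (fixed point — unchanged through step 7)
position 8 holds X

X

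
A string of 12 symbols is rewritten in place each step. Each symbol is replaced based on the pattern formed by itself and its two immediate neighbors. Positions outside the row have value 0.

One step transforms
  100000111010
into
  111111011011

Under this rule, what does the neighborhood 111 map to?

1

At position 7 the neighborhood is 111; the next row has 1 there.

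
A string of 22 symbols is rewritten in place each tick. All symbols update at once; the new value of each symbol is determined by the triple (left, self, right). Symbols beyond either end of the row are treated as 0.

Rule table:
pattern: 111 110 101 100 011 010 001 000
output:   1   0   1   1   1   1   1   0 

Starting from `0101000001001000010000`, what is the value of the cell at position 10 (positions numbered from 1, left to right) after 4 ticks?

1111100011111100111000
1111010111111011110100
1110111111110111101110
1101111111101111011101
position 10 holds 1

1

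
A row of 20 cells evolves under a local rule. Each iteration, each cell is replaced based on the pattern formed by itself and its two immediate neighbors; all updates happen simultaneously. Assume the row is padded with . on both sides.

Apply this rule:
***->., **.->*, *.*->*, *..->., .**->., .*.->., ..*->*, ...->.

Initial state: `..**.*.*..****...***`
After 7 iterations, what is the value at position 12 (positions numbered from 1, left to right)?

.*.**.*..*...*..*..*
*.*.**..*...*..*..*.
.*.*.*.*...*..*..*..
*.*.*.*...*..*..*...
.*.*.*...*..*..*....
*.*.*...*..*..*.....
.*.*...*..*..*......
position 12 holds .

.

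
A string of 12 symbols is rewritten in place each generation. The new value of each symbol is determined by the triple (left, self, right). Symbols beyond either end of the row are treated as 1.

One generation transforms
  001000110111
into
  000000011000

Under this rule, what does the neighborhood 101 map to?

At position 8 the neighborhood is 101; the next row has 1 there.

1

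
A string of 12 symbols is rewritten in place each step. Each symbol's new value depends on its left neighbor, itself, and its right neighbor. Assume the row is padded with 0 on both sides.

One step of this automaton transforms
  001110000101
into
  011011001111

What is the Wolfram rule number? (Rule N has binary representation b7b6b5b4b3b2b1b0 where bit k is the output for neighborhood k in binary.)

126

position 3: 111 → 0  (bit 7 = 0)
position 4: 110 → 1  (bit 6 = 1)
position 10: 101 → 1  (bit 5 = 1)
position 5: 100 → 1  (bit 4 = 1)
position 2: 011 → 1  (bit 3 = 1)
position 9: 010 → 1  (bit 2 = 1)
position 1: 001 → 1  (bit 1 = 1)
position 0: 000 → 0  (bit 0 = 0)
bits b7..b0 = 01111110 = 126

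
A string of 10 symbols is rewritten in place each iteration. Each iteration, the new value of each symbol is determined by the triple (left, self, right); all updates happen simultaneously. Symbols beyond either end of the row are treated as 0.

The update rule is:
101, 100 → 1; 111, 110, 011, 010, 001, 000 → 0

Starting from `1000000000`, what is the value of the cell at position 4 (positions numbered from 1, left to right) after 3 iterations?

iteration 1: 0100000000
iteration 2: 0010000000
iteration 3: 0001000000
position 4 holds 1

1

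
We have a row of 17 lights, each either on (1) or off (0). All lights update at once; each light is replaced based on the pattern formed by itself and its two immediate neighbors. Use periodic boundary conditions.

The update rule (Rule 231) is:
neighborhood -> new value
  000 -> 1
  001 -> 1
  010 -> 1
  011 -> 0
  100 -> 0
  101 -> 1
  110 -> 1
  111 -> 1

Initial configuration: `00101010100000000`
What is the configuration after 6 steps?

11111111111111011

11111111101111111
11111111110111111
11111111111011111
11111111111101111
11111111111110111
11111111111111011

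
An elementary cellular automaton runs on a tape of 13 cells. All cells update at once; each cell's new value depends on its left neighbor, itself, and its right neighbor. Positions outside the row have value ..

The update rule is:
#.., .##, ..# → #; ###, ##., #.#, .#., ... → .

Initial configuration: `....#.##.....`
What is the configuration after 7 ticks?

...#..#.#....
..#.##...#...
.#..#.#.#.#..
#.##.......#.
..#.#.....#.#
.#...#...#...
#.#.#.#.#.#..

#.#.#.#.#.#..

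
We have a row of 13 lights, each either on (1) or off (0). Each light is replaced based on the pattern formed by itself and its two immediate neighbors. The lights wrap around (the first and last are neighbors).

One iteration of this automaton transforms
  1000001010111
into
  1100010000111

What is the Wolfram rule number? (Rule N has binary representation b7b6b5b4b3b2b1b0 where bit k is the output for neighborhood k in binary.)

position 11: 111 → 1  (bit 7 = 1)
position 0: 110 → 1  (bit 6 = 1)
position 7: 101 → 0  (bit 5 = 0)
position 1: 100 → 1  (bit 4 = 1)
position 10: 011 → 1  (bit 3 = 1)
position 6: 010 → 0  (bit 2 = 0)
position 5: 001 → 1  (bit 1 = 1)
position 2: 000 → 0  (bit 0 = 0)
bits b7..b0 = 11011010 = 218

218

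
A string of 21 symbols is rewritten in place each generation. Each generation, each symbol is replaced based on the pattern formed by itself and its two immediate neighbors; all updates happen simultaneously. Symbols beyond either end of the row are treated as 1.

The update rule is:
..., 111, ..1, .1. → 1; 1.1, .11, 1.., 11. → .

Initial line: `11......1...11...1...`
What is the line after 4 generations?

....1...1.11..111....

generation 1: 1..111111.11...111.11
generation 2: ..1.1111.....11.1...1
generation 3: .11..11..1111...1.11.
generation 4: ....1...1.11..111....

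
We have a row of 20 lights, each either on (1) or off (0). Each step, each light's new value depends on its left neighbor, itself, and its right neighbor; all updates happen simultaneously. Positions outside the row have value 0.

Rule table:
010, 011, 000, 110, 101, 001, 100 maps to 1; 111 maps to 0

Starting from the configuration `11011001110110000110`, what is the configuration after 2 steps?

11111111011111111111
10000001110000000001

10000001110000000001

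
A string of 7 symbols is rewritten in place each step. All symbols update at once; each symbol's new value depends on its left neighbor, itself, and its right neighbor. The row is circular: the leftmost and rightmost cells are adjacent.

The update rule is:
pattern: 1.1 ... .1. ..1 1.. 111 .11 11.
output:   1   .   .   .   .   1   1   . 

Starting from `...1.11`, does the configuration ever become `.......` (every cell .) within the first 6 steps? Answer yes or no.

yes

....11.
....1..
.......
all cells are . at step 3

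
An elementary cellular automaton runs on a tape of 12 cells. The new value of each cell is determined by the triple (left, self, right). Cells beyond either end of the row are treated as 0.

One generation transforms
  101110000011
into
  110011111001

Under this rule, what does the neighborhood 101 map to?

1

At position 1 the neighborhood is 101; the next row has 1 there.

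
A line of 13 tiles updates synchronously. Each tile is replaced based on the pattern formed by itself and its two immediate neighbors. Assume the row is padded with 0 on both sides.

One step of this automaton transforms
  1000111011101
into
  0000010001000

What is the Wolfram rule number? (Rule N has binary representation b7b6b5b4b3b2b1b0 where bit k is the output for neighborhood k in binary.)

position 5: 111 → 1  (bit 7 = 1)
position 6: 110 → 0  (bit 6 = 0)
position 7: 101 → 0  (bit 5 = 0)
position 1: 100 → 0  (bit 4 = 0)
position 4: 011 → 0  (bit 3 = 0)
position 0: 010 → 0  (bit 2 = 0)
position 3: 001 → 0  (bit 1 = 0)
position 2: 000 → 0  (bit 0 = 0)
bits b7..b0 = 10000000 = 128

128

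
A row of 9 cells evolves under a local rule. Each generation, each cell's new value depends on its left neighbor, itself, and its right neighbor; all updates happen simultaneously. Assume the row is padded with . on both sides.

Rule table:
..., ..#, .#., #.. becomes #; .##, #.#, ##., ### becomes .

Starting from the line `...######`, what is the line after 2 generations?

###......
...######

...######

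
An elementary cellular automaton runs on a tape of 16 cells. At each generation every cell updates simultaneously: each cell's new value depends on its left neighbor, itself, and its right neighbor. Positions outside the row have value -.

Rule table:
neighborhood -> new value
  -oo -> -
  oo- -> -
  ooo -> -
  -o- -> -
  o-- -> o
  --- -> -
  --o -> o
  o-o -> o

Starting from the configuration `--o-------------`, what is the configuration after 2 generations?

o-o-o-----------

-o-o------------
o-o-o-----------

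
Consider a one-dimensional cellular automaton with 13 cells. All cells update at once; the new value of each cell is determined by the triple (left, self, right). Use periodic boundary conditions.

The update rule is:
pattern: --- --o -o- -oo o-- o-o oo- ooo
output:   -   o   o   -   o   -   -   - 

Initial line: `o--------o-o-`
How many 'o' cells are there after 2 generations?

generation 1: oo------oo-o-
generation 2: --o----o---o-
count of o: 3

3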